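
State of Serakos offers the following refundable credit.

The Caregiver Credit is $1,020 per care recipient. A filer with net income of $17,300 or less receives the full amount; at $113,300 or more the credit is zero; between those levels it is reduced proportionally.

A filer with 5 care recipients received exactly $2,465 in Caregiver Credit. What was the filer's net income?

Full credit = 5 × $1,020 = $5,100.
$2,465 is 2,465/5,100 of the full $5,100, so 2,635/5,100 of the $96,000 range has been used: income = $17,300 + $96,000 × 2,635/5,100 = $66,900.

$66,900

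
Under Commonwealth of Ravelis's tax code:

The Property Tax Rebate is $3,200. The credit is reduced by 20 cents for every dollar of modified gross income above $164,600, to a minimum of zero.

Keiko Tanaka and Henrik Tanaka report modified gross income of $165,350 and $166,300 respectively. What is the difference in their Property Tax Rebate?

$190

Keiko ($165,350): Property Tax Rebate: 20% of the $750 excess over $164,600 is $150; credit = $3,200 − $150 = $3,050.
Henrik ($166,300): Property Tax Rebate: 20% of the $1,700 excess over $164,600 is $340; credit = $3,200 − $340 = $2,860.
Difference: |$3,050 − $2,860| = $190.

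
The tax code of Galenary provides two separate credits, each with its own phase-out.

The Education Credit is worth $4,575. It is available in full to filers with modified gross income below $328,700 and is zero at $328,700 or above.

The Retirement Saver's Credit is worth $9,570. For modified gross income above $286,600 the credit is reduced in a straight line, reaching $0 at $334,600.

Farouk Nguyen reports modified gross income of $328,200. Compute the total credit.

Education Credit: $328,200 is below the $328,700 cutoff, so the full $4,575 applies.
Retirement Saver's Credit: $328,200 is $41,600 into a $48,000 phase-out range, leaving 6,400/48,000 of the credit: $9,570 × 6,400/48,000 = $1,276.
Total: $4,575 + $1,276 = $5,851.

$5,851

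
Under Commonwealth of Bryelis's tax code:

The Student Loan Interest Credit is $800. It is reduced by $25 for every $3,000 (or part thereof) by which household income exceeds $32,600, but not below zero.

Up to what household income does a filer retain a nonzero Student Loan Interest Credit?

$125,600

After 31 increments the reduction is 31 × $25 = $775, leaving $25; one more increment wipes it out. Increment 31 ends at excess 31 × $3,000 = $93,000, so the highest qualifying income is $32,600 + $93,000 = $125,600.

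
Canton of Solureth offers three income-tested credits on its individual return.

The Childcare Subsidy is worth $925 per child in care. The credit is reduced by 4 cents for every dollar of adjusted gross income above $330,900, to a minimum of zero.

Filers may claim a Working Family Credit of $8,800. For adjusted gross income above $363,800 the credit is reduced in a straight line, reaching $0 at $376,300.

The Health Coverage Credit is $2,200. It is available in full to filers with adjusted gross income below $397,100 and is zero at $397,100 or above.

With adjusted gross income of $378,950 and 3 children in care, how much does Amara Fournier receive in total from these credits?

$3,053

Childcare Subsidy: base = 3 × $925 = $2,775. 4% of the $48,050 excess over $330,900 is $1,922; credit = $2,775 − $1,922 = $853.
Working Family Credit: $378,950 is at or above $376,300, so the credit is $0.
Health Coverage Credit: $378,950 is below the $397,100 cutoff, so the full $2,200 applies.
Total: $853 + $0 + $2,200 = $3,053.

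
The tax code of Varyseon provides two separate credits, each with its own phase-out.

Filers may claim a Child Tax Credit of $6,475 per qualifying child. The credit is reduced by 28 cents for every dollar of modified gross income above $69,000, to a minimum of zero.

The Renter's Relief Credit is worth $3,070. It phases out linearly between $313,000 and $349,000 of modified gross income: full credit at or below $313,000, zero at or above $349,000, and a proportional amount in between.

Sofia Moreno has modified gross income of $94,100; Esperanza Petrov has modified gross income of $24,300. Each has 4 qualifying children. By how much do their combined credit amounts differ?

$7,028

Sofia ($94,100): Child Tax Credit: base = 4 × $6,475 = $25,900. 28% of the $25,100 excess over $69,000 is $7,028; credit = $25,900 − $7,028 = $18,872. Renter's Relief Credit: $94,100 is at or below the $313,000 threshold, so the full $3,070 applies. total $18,872 + $3,070 = $21,942
Esperanza ($24,300): Child Tax Credit: base = 4 × $6,475 = $25,900. $24,300 is at or below the $69,000 threshold, so the full $25,900 applies. Renter's Relief Credit: $24,300 is at or below the $313,000 threshold, so the full $3,070 applies. total $25,900 + $3,070 = $28,970
Difference: |$21,942 − $28,970| = $7,028.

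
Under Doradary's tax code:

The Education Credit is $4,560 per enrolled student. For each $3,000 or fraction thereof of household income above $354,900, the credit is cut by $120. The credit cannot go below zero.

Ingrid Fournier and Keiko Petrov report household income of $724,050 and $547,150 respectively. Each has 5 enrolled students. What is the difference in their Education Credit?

Ingrid ($724,050): Education Credit: base = 5 × $4,560 = $22,800. income exceeds $354,900 by $369,150, which is 124 full-or-partial $3,000 increments; reduction = 124 × $120 = $14,880, leaving $7,920.
Keiko ($547,150): Education Credit: base = 5 × $4,560 = $22,800. income exceeds $354,900 by $192,250, which is 65 full-or-partial $3,000 increments; reduction = 65 × $120 = $7,800, leaving $15,000.
Difference: |$7,920 − $15,000| = $7,080.

$7,080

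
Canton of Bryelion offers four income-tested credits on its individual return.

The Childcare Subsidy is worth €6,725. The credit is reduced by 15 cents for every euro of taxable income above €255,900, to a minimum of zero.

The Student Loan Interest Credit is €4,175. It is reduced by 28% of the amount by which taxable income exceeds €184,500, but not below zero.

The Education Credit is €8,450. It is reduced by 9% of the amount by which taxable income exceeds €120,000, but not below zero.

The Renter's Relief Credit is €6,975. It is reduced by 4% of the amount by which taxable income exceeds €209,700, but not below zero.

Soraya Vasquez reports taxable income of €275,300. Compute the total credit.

€8,166

Childcare Subsidy: 15% of the €19,400 excess over €255,900 is €2,910; credit = €6,725 − €2,910 = €3,815.
Student Loan Interest Credit: 28% of the €90,800 excess over €184,500 is €25,424 ≥ base, so the credit is €0.
Education Credit: 9% of the €155,300 excess over €120,000 is €13,977 ≥ base, so the credit is €0.
Renter's Relief Credit: 4% of the €65,600 excess over €209,700 is €2,624; credit = €6,975 − €2,624 = €4,351.
Total: €3,815 + €0 + €0 + €4,351 = €8,166.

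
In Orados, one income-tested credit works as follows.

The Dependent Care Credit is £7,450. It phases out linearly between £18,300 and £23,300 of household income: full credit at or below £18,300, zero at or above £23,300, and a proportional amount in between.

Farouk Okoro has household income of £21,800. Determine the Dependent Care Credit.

£2,235

Dependent Care Credit: £21,800 is £3,500 into a £5,000 phase-out range, leaving 1,500/5,000 of the credit: £7,450 × 1,500/5,000 = £2,235.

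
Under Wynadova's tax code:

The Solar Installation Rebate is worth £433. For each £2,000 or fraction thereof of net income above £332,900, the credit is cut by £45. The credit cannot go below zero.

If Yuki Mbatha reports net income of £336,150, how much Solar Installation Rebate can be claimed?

Solar Installation Rebate: income exceeds £332,900 by £3,250, which is 2 full-or-partial £2,000 increments; reduction = 2 × £45 = £90, leaving £343.

£343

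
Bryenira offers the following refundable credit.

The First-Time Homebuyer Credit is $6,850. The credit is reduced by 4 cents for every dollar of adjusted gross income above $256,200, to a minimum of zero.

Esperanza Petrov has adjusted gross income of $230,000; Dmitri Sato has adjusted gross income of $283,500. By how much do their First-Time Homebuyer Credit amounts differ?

$1,092

Esperanza ($230,000): First-Time Homebuyer Credit: $230,000 is at or below the $256,200 threshold, so the full $6,850 applies.
Dmitri ($283,500): First-Time Homebuyer Credit: 4% of the $27,300 excess over $256,200 is $1,092; credit = $6,850 − $1,092 = $5,758.
Difference: |$6,850 − $5,758| = $1,092.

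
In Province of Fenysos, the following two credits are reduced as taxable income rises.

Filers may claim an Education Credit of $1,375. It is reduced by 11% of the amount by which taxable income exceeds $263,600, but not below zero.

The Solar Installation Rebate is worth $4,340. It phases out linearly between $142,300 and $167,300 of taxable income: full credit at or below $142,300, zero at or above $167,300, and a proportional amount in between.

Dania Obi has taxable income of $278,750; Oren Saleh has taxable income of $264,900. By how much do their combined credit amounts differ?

$1,232

Dania ($278,750): Education Credit: 11% of the $15,150 excess over $263,600 is $1,666.50 ≥ base, so the credit is $0. Solar Installation Rebate: $278,750 is at or above $167,300, so the credit is $0. total $0 + $0 = $0
Oren ($264,900): Education Credit: 11% of the $1,300 excess over $263,600 is $143; credit = $1,375 − $143 = $1,232. Solar Installation Rebate: $264,900 is at or above $167,300, so the credit is $0. total $1,232 + $0 = $1,232
Difference: |$0 − $1,232| = $1,232.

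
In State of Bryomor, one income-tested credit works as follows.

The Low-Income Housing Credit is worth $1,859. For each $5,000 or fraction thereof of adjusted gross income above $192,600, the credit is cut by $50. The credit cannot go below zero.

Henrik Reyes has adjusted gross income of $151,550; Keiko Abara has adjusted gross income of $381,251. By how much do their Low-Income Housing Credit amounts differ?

Henrik ($151,550): Low-Income Housing Credit: $151,550 is at or below the $192,600 threshold, so the full $1,859 applies.
Keiko ($381,251): Low-Income Housing Credit: income exceeds $192,600 by $188,651 → 38 increments × $50 = $1,900 ≥ base, so the credit is $0.
Difference: |$1,859 − $0| = $1,859.

$1,859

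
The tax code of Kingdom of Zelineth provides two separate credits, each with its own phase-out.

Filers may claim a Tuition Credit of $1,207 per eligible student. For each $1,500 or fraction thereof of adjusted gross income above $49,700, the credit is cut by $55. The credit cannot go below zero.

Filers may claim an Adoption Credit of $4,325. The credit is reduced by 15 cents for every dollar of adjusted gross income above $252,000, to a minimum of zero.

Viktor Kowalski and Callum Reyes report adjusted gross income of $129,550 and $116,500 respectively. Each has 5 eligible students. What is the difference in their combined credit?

Viktor ($129,550): Tuition Credit: base = 5 × $1,207 = $6,035. income exceeds $49,700 by $79,850, which is 54 full-or-partial $1,500 increments; reduction = 54 × $55 = $2,970, leaving $3,065. Adoption Credit: $129,550 is at or below the $252,000 threshold, so the full $4,325 applies. total $3,065 + $4,325 = $7,390
Callum ($116,500): Tuition Credit: base = 5 × $1,207 = $6,035. income exceeds $49,700 by $66,800, which is 45 full-or-partial $1,500 increments; reduction = 45 × $55 = $2,475, leaving $3,560. Adoption Credit: $116,500 is at or below the $252,000 threshold, so the full $4,325 applies. total $3,560 + $4,325 = $7,885
Difference: |$7,390 − $7,885| = $495.

$495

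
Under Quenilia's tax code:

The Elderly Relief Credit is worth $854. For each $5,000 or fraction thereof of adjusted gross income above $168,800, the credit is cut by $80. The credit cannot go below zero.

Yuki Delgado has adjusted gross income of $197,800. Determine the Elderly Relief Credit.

Elderly Relief Credit: income exceeds $168,800 by $29,000, which is 6 full-or-partial $5,000 increments; reduction = 6 × $80 = $480, leaving $374.

$374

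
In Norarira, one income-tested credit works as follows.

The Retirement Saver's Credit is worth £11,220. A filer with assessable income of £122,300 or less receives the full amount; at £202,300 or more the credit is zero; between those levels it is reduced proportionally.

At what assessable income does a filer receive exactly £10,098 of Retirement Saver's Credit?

£130,300

£10,098 is 10,098/11,220 of the full £11,220, so 1,122/11,220 of the £80,000 range has been used: income = £122,300 + £80,000 × 1,122/11,220 = £130,300.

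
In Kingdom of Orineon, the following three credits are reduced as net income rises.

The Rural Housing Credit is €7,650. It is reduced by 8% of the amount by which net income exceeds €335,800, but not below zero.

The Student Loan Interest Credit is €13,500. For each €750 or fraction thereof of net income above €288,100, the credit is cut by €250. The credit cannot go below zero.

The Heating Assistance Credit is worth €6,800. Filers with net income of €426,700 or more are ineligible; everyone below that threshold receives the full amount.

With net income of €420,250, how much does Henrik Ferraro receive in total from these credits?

€7,694

Rural Housing Credit: 8% of the €84,450 excess over €335,800 is €6,756; credit = €7,650 − €6,756 = €894.
Student Loan Interest Credit: income exceeds €288,100 by €132,150 → 177 increments × €250 = €44,250 ≥ base, so the credit is €0.
Heating Assistance Credit: €420,250 is below the €426,700 cutoff, so the full €6,800 applies.
Total: €894 + €0 + €6,800 = €7,694.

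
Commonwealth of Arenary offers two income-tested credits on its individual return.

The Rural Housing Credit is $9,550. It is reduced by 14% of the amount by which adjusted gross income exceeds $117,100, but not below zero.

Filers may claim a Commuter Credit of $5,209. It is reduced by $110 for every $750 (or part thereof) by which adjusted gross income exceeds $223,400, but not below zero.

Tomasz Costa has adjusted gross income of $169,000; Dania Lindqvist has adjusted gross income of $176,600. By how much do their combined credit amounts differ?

Tomasz ($169,000): Rural Housing Credit: 14% of the $51,900 excess over $117,100 is $7,266; credit = $9,550 − $7,266 = $2,284. Commuter Credit: $169,000 is at or below the $223,400 threshold, so the full $5,209 applies. total $2,284 + $5,209 = $7,493
Dania ($176,600): Rural Housing Credit: 14% of the $59,500 excess over $117,100 is $8,330; credit = $9,550 − $8,330 = $1,220. Commuter Credit: $176,600 is at or below the $223,400 threshold, so the full $5,209 applies. total $1,220 + $5,209 = $6,429
Difference: |$7,493 − $6,429| = $1,064.

$1,064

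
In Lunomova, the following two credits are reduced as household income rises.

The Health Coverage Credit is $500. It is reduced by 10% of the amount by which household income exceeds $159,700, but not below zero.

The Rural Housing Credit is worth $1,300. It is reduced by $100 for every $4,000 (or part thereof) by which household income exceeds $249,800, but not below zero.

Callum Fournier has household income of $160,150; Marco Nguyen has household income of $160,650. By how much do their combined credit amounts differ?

$50

Callum ($160,150): Health Coverage Credit: 10% of the $450 excess over $159,700 is $45; credit = $500 − $45 = $455. Rural Housing Credit: $160,150 is at or below the $249,800 threshold, so the full $1,300 applies. total $455 + $1,300 = $1,755
Marco ($160,650): Health Coverage Credit: 10% of the $950 excess over $159,700 is $95; credit = $500 − $95 = $405. Rural Housing Credit: $160,650 is at or below the $249,800 threshold, so the full $1,300 applies. total $405 + $1,300 = $1,705
Difference: |$1,755 − $1,705| = $50.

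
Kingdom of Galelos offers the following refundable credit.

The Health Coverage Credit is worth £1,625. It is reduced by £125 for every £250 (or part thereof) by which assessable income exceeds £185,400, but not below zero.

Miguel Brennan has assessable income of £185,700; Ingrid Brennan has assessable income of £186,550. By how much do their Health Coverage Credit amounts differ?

£375

Miguel (£185,700): Health Coverage Credit: income exceeds £185,400 by £300, which is 2 full-or-partial £250 increments; reduction = 2 × £125 = £250, leaving £1,375.
Ingrid (£186,550): Health Coverage Credit: income exceeds £185,400 by £1,150, which is 5 full-or-partial £250 increments; reduction = 5 × £125 = £625, leaving £1,000.
Difference: |£1,375 − £1,000| = £375.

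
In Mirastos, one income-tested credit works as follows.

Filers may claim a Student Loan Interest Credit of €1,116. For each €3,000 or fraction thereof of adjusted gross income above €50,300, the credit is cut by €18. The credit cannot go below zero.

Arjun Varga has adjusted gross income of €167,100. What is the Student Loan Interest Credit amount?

Student Loan Interest Credit: income exceeds €50,300 by €116,800, which is 39 full-or-partial €3,000 increments; reduction = 39 × €18 = €702, leaving €414.

€414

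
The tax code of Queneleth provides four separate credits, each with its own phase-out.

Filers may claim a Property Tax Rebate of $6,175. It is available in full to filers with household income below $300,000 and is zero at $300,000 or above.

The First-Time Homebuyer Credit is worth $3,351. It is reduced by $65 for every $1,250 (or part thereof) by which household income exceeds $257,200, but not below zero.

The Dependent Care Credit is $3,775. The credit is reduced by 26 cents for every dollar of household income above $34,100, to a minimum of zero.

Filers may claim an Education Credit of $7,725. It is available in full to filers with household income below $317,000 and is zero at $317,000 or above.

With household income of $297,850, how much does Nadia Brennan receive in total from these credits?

$15,106

Property Tax Rebate: $297,850 is below the $300,000 cutoff, so the full $6,175 applies.
First-Time Homebuyer Credit: income exceeds $257,200 by $40,650, which is 33 full-or-partial $1,250 increments; reduction = 33 × $65 = $2,145, leaving $1,206.
Dependent Care Credit: 26% of the $263,750 excess over $34,100 is $68,575 ≥ base, so the credit is $0.
Education Credit: $297,850 is below the $317,000 cutoff, so the full $7,725 applies.
Total: $6,175 + $1,206 + $0 + $7,725 = $15,106.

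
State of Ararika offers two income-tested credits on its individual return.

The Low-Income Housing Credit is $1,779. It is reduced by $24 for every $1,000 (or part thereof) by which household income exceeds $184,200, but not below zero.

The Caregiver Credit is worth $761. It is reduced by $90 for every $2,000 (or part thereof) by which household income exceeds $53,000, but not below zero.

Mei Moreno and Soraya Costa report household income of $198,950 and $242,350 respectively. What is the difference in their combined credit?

Mei ($198,950): Low-Income Housing Credit: income exceeds $184,200 by $14,750, which is 15 full-or-partial $1,000 increments; reduction = 15 × $24 = $360, leaving $1,419. Caregiver Credit: income exceeds $53,000 by $145,950 → 73 increments × $90 = $6,570 ≥ base, so the credit is $0. total $1,419 + $0 = $1,419
Soraya ($242,350): Low-Income Housing Credit: income exceeds $184,200 by $58,150, which is 59 full-or-partial $1,000 increments; reduction = 59 × $24 = $1,416, leaving $363. Caregiver Credit: income exceeds $53,000 by $189,350 → 95 increments × $90 = $8,550 ≥ base, so the credit is $0. total $363 + $0 = $363
Difference: |$1,419 − $363| = $1,056.

$1,056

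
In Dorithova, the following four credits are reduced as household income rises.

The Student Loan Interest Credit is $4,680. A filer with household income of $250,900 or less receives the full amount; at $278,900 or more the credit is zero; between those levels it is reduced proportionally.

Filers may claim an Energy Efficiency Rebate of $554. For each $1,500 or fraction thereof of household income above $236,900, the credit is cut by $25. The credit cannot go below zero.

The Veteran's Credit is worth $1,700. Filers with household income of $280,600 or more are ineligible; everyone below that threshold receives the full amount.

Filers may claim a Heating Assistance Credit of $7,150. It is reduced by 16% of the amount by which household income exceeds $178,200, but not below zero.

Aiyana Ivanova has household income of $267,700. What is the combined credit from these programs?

$3,601

Student Loan Interest Credit: $267,700 is $16,800 into a $28,000 phase-out range, leaving 11,200/28,000 of the credit: $4,680 × 11,200/28,000 = $1,872.
Energy Efficiency Rebate: income exceeds $236,900 by $30,800, which is 21 full-or-partial $1,500 increments; reduction = 21 × $25 = $525, leaving $29.
Veteran's Credit: $267,700 is below the $280,600 cutoff, so the full $1,700 applies.
Heating Assistance Credit: 16% of the $89,500 excess over $178,200 is $14,320 ≥ base, so the credit is $0.
Total: $1,872 + $29 + $1,700 + $0 = $3,601.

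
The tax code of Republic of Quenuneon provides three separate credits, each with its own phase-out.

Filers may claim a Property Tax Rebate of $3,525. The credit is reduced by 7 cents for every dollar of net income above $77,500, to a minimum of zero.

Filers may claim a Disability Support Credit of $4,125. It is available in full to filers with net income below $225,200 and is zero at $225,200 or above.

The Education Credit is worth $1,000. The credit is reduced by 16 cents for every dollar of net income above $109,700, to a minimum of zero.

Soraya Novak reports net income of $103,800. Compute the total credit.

$6,809

Property Tax Rebate: 7% of the $26,300 excess over $77,500 is $1,841; credit = $3,525 − $1,841 = $1,684.
Disability Support Credit: $103,800 is below the $225,200 cutoff, so the full $4,125 applies.
Education Credit: $103,800 is at or below the $109,700 threshold, so the full $1,000 applies.
Total: $1,684 + $4,125 + $1,000 = $6,809.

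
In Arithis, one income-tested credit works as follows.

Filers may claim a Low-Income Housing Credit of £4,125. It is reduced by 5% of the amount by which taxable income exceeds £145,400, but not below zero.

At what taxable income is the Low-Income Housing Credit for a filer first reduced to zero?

£227,900

The credit falls by 5% of each pound above £145,400, so it reaches zero when the excess is £4,125 / 5% = £82,500: income = £145,400 + £82,500 = £227,900.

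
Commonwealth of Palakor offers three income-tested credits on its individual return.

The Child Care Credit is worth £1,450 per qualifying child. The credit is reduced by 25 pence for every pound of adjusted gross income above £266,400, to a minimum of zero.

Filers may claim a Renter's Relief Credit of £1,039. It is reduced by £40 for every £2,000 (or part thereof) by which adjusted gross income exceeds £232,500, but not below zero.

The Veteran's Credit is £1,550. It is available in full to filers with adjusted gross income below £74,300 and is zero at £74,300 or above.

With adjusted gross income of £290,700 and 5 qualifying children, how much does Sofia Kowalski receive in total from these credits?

£1,175

Child Care Credit: base = 5 × £1,450 = £7,250. 25% of the £24,300 excess over £266,400 is £6,075; credit = £7,250 − £6,075 = £1,175.
Renter's Relief Credit: income exceeds £232,500 by £58,200 → 30 increments × £40 = £1,200 ≥ base, so the credit is £0.
Veteran's Credit: £290,700 meets or exceeds the £74,300 cutoff, so the credit is £0.
Total: £1,175 + £0 + £0 = £1,175.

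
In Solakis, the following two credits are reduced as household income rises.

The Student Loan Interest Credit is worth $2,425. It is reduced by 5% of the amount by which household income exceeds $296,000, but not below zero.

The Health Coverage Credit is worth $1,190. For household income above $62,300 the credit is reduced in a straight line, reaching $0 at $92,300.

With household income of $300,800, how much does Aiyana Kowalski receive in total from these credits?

Student Loan Interest Credit: 5% of the $4,800 excess over $296,000 is $240; credit = $2,425 − $240 = $2,185.
Health Coverage Credit: $300,800 is at or above $92,300, so the credit is $0.
Total: $2,185 + $0 = $2,185.

$2,185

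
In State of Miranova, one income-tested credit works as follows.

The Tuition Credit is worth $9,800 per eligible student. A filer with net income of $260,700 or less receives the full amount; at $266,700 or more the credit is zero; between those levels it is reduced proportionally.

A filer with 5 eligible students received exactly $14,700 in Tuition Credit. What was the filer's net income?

Full credit = 5 × $9,800 = $49,000.
$14,700 is 14,700/49,000 of the full $49,000, so 34,300/49,000 of the $6,000 range has been used: income = $260,700 + $6,000 × 34,300/49,000 = $264,900.

$264,900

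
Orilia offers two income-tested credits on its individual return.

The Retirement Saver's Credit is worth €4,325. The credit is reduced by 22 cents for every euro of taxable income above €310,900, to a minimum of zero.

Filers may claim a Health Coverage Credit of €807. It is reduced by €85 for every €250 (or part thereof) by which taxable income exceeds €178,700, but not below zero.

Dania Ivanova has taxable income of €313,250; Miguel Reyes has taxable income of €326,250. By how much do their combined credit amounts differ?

Dania (€313,250): Retirement Saver's Credit: 22% of the €2,350 excess over €310,900 is €517; credit = €4,325 − €517 = €3,808. Health Coverage Credit: income exceeds €178,700 by €134,550 → 539 increments × €85 = €45,815 ≥ base, so the credit is €0. total €3,808 + €0 = €3,808
Miguel (€326,250): Retirement Saver's Credit: 22% of the €15,350 excess over €310,900 is €3,377; credit = €4,325 − €3,377 = €948. Health Coverage Credit: income exceeds €178,700 by €147,550 → 591 increments × €85 = €50,235 ≥ base, so the credit is €0. total €948 + €0 = €948
Difference: |€3,808 − €948| = €2,860.

€2,860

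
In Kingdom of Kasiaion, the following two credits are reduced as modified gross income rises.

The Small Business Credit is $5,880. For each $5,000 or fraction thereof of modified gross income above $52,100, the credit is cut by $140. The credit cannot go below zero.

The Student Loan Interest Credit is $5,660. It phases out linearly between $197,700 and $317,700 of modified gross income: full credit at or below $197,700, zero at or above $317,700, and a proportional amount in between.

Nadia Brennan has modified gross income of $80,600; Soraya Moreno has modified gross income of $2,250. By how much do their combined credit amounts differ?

Nadia ($80,600): Small Business Credit: income exceeds $52,100 by $28,500, which is 6 full-or-partial $5,000 increments; reduction = 6 × $140 = $840, leaving $5,040. Student Loan Interest Credit: $80,600 is at or below the $197,700 threshold, so the full $5,660 applies. total $5,040 + $5,660 = $10,700
Soraya ($2,250): Small Business Credit: $2,250 is at or below the $52,100 threshold, so the full $5,880 applies. Student Loan Interest Credit: $2,250 is at or below the $197,700 threshold, so the full $5,660 applies. total $5,880 + $5,660 = $11,540
Difference: |$10,700 − $11,540| = $840.

$840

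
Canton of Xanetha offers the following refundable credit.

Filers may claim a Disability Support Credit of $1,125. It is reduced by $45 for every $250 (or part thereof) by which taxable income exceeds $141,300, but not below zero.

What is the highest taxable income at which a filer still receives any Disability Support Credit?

After 24 increments the reduction is 24 × $45 = $1,080, leaving $45; one more increment wipes it out. Increment 24 ends at excess 24 × $250 = $6,000, so the highest qualifying income is $141,300 + $6,000 = $147,300.

$147,300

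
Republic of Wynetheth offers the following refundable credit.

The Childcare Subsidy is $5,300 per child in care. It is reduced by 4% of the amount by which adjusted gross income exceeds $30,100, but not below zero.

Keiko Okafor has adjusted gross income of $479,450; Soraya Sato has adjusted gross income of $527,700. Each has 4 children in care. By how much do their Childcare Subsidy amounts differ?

$1,930

Keiko ($479,450): Childcare Subsidy: base = 4 × $5,300 = $21,200. 4% of the $449,350 excess over $30,100 is $17,974; credit = $21,200 − $17,974 = $3,226.
Soraya ($527,700): Childcare Subsidy: base = 4 × $5,300 = $21,200. 4% of the $497,600 excess over $30,100 is $19,904; credit = $21,200 − $19,904 = $1,296.
Difference: |$3,226 − $1,296| = $1,930.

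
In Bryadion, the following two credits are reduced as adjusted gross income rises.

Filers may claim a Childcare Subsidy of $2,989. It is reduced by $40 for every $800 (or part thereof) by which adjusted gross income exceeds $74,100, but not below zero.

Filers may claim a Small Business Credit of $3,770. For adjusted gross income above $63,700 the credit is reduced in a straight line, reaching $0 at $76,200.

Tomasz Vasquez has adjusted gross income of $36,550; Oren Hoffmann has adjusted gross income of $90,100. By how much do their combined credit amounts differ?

Tomasz ($36,550): Childcare Subsidy: $36,550 is at or below the $74,100 threshold, so the full $2,989 applies. Small Business Credit: $36,550 is at or below the $63,700 threshold, so the full $3,770 applies. total $2,989 + $3,770 = $6,759
Oren ($90,100): Childcare Subsidy: income exceeds $74,100 by $16,000, which is 20 full-or-partial $800 increments; reduction = 20 × $40 = $800, leaving $2,189. Small Business Credit: $90,100 is at or above $76,200, so the credit is $0. total $2,189 + $0 = $2,189
Difference: |$6,759 − $2,189| = $4,570.

$4,570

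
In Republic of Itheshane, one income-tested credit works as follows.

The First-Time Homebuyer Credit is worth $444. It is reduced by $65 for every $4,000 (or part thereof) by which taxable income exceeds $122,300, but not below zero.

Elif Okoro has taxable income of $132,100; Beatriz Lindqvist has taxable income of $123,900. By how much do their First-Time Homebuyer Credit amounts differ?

$130

Elif ($132,100): First-Time Homebuyer Credit: income exceeds $122,300 by $9,800, which is 3 full-or-partial $4,000 increments; reduction = 3 × $65 = $195, leaving $249.
Beatriz ($123,900): First-Time Homebuyer Credit: income exceeds $122,300 by $1,600, which is 1 full-or-partial $4,000 increment; reduction = 1 × $65 = $65, leaving $379.
Difference: |$249 − $379| = $130.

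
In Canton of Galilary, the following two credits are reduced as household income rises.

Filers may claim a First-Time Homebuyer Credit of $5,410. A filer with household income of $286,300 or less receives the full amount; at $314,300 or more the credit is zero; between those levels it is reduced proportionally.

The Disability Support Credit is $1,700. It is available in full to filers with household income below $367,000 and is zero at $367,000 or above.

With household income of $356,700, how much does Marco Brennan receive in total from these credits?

First-Time Homebuyer Credit: $356,700 is at or above $314,300, so the credit is $0.
Disability Support Credit: $356,700 is below the $367,000 cutoff, so the full $1,700 applies.
Total: $0 + $1,700 = $1,700.

$1,700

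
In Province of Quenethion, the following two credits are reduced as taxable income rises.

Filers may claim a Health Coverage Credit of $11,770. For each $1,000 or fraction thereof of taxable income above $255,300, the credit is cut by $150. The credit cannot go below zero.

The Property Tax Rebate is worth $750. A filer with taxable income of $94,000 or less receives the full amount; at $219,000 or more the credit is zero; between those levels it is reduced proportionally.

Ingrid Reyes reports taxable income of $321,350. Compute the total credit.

Health Coverage Credit: income exceeds $255,300 by $66,050, which is 67 full-or-partial $1,000 increments; reduction = 67 × $150 = $10,050, leaving $1,720.
Property Tax Rebate: $321,350 is at or above $219,000, so the credit is $0.
Total: $1,720 + $0 = $1,720.

$1,720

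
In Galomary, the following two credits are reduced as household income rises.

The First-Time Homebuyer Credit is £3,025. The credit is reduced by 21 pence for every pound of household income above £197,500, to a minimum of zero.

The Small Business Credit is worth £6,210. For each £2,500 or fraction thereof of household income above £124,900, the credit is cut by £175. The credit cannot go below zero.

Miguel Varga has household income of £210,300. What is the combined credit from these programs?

£422

First-Time Homebuyer Credit: 21% of the £12,800 excess over £197,500 is £2,688; credit = £3,025 − £2,688 = £337.
Small Business Credit: income exceeds £124,900 by £85,400, which is 35 full-or-partial £2,500 increments; reduction = 35 × £175 = £6,125, leaving £85.
Total: £337 + £85 = £422.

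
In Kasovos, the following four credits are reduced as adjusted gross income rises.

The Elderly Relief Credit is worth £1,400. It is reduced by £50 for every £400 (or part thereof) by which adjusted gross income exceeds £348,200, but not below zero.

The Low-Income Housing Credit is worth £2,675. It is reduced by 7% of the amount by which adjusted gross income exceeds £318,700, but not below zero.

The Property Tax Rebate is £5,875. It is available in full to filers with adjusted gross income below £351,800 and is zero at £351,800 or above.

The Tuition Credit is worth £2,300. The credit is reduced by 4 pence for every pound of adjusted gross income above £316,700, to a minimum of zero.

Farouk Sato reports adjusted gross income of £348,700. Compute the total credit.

Elderly Relief Credit: income exceeds £348,200 by £500, which is 2 full-or-partial £400 increments; reduction = 2 × £50 = £100, leaving £1,300.
Low-Income Housing Credit: 7% of the £30,000 excess over £318,700 is £2,100; credit = £2,675 − £2,100 = £575.
Property Tax Rebate: £348,700 is below the £351,800 cutoff, so the full £5,875 applies.
Tuition Credit: 4% of the £32,000 excess over £316,700 is £1,280; credit = £2,300 − £1,280 = £1,020.
Total: £1,300 + £575 + £5,875 + £1,020 = £8,770.

£8,770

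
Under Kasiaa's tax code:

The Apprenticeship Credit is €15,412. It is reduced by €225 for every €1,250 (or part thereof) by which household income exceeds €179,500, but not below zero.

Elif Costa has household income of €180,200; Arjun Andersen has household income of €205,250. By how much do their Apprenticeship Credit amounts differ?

€4,500

Elif (€180,200): Apprenticeship Credit: income exceeds €179,500 by €700, which is 1 full-or-partial €1,250 increment; reduction = 1 × €225 = €225, leaving €15,187.
Arjun (€205,250): Apprenticeship Credit: income exceeds €179,500 by €25,750, which is 21 full-or-partial €1,250 increments; reduction = 21 × €225 = €4,725, leaving €10,687.
Difference: |€15,187 − €10,687| = €4,500.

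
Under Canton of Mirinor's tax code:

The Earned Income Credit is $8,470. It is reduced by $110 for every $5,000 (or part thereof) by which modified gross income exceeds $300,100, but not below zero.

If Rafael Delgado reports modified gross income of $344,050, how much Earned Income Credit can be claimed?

$7,480

Earned Income Credit: income exceeds $300,100 by $43,950, which is 9 full-or-partial $5,000 increments; reduction = 9 × $110 = $990, leaving $7,480.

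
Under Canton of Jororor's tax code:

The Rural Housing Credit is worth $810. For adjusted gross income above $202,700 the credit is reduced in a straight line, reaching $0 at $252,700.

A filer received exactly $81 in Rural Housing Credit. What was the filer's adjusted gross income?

$81 is 81/810 of the full $810, so 729/810 of the $50,000 range has been used: income = $202,700 + $50,000 × 729/810 = $247,700.

$247,700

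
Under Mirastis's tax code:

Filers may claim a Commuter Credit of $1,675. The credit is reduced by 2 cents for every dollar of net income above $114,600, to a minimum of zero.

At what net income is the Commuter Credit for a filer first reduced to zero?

$198,350

The credit falls by 2% of each dollar above $114,600, so it reaches zero when the excess is $1,675 / 2% = $83,750: income = $114,600 + $83,750 = $198,350.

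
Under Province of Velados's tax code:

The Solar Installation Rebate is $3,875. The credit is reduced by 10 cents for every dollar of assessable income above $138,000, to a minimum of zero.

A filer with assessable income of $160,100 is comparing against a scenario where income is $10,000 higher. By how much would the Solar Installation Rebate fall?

$1,000

At $160,100 — 10% of the $22,100 excess over $138,000 is $2,210; credit = $3,875 − $2,210 = $1,665.
At $170,100 — 10% of the $32,100 excess over $138,000 is $3,210; credit = $3,875 − $3,210 = $665.
Lost: $1,665 − $665 = $1,000.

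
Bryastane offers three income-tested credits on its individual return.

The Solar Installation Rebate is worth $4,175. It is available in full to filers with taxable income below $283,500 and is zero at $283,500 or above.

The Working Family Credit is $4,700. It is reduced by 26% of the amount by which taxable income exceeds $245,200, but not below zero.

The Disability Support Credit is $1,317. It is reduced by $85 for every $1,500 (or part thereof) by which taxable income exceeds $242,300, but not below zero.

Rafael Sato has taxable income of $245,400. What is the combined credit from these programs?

Solar Installation Rebate: $245,400 is below the $283,500 cutoff, so the full $4,175 applies.
Working Family Credit: 26% of the $200 excess over $245,200 is $52; credit = $4,700 − $52 = $4,648.
Disability Support Credit: income exceeds $242,300 by $3,100, which is 3 full-or-partial $1,500 increments; reduction = 3 × $85 = $255, leaving $1,062.
Total: $4,175 + $4,648 + $1,062 = $9,885.

$9,885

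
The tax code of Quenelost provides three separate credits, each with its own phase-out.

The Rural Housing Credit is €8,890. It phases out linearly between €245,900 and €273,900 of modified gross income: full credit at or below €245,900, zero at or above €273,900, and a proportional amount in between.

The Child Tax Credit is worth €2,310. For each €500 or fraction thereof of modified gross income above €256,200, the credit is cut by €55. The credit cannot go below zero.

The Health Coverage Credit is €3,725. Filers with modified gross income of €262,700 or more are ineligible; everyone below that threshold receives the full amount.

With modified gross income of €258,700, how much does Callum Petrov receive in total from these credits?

Rural Housing Credit: €258,700 is €12,800 into a €28,000 phase-out range, leaving 15,200/28,000 of the credit: €8,890 × 15,200/28,000 = €4,826.
Child Tax Credit: income exceeds €256,200 by €2,500, which is 5 full-or-partial €500 increments; reduction = 5 × €55 = €275, leaving €2,035.
Health Coverage Credit: €258,700 is below the €262,700 cutoff, so the full €3,725 applies.
Total: €4,826 + €2,035 + €3,725 = €10,586.

€10,586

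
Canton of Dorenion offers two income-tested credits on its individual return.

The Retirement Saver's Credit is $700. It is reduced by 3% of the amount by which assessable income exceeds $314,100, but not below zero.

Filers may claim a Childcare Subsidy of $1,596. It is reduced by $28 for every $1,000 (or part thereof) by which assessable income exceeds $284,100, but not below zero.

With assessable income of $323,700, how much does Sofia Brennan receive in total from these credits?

Retirement Saver's Credit: 3% of the $9,600 excess over $314,100 is $288; credit = $700 − $288 = $412.
Childcare Subsidy: income exceeds $284,100 by $39,600, which is 40 full-or-partial $1,000 increments; reduction = 40 × $28 = $1,120, leaving $476.
Total: $412 + $476 = $888.

$888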